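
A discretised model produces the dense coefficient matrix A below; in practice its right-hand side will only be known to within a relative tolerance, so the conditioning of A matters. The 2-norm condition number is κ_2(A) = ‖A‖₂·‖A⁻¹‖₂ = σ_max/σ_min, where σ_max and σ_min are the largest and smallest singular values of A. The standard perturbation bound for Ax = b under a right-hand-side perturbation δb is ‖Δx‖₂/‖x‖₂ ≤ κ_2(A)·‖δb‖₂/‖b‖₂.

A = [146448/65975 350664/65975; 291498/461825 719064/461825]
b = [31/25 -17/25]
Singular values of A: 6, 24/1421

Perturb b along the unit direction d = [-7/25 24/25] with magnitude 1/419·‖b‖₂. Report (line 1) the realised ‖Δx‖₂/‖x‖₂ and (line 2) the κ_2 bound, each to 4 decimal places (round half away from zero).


from the listed singular values, σ₁ = 6, σ_n = 24/1421
κ_2(A) = 6 / (24/1421) = 355.2500
κ_2(A)·‖δb‖/‖b‖ = 0.8479
solve Ax = b  →  x = [54.7179 -22.6186]
‖b‖₂ = 1.4142 and ‖x‖₂ = 59.2086
re-solving with b+δb shifts x by Δx of norm 0.1998
dividing the unrounded norms, ‖Δx‖/‖x‖ = 0.0034
tightness: 0.0034 against a bound of 0.8479 (unrounded ratio ≈ 0.0040)

0.0034
0.8479


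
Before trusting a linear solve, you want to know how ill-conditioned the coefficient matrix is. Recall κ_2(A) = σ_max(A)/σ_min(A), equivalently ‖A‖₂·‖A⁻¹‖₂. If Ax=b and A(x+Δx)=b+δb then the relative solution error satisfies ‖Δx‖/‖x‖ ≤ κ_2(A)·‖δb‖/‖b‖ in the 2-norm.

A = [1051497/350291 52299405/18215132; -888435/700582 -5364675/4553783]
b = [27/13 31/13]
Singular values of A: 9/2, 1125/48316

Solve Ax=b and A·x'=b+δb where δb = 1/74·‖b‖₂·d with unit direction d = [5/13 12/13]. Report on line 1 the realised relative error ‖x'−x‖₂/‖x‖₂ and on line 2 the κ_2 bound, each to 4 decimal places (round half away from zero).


0.0142
2.6117

from the listed singular values, σ₁ = 9/2, σ_n = 1125/48316
κ = σ_max/σ_min = (9/2)/(1125/48316) = 193.2640
bound on ‖Δx‖/‖x‖: κ·ε = 193.2640·1/74 = 2.6117
solve Ax = b  →  x = [-88.6961 93.4531]
‖b‖₂ = 3.1623 and ‖x‖₂ = 128.8429
re-solving with b+δb shifts x by Δx of norm 1.8353
dividing the unrounded norms, ‖Δx‖/‖x‖ = 0.0142
tightness: 0.0142 against a bound of 2.6117 (unrounded ratio ≈ 0.0055)


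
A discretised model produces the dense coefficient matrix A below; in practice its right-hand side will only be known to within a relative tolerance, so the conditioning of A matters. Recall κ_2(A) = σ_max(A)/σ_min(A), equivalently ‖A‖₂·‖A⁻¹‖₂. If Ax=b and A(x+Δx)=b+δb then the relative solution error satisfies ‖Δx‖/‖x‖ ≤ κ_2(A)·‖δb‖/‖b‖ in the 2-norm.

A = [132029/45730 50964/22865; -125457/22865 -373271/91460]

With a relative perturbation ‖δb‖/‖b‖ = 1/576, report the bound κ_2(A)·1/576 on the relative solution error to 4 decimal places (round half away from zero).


form AᵀA = [278164333/7236100 208605231/7236100; 208605231/7236100 625911793/28944400] with trace 69542765/1157776 and determinant 923521/4631104
char-poly roots: 961/16 and 961/289444
κ_2(A) = √(λ_max/λ_min) = √((961/16) / (961/289444)) = 134.5000
κ_2(A)·‖δb‖/‖b‖ = 0.2335

0.2335


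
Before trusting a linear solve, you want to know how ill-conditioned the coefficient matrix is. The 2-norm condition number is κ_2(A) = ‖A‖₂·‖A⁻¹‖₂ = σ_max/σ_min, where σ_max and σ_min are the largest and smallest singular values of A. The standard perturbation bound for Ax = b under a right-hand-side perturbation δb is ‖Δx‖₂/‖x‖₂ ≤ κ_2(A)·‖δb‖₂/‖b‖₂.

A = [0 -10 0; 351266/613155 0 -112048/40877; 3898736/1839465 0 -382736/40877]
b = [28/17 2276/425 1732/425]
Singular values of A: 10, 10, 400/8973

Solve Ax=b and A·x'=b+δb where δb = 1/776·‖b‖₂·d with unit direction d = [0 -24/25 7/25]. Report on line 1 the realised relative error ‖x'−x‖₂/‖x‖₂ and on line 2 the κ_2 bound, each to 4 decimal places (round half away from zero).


σ_max = 10, σ_min = 400/8973
κ_2(A) = 10 / (400/8973) = 224.3250
κ_2(A)·‖δb‖/‖b‖ = 0.2891
solve Ax = b  →  x = [-87.4227 -0.1647 -20.2248]
‖b‖₂ = 6.9282 and ‖x‖₂ = 89.7318
with δb = [0.0000 -0.0086 0.0025], A·Δx = δb → ‖Δx‖ = 0.2003
realised ‖Δx‖/‖x‖ = 0.0022
tightness: 0.0022 against a bound of 0.2891 (unrounded ratio ≈ 0.0077)

0.0022
0.2891


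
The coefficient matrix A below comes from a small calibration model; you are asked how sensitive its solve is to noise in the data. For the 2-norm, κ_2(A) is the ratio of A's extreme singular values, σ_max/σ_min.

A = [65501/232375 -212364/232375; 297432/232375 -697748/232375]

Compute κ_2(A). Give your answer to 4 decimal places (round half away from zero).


35.7500

form AᵀA = [148409881/86397025 -70861644/17279405; -70861644/17279405 851121184/86397025] with trace 1182877/102245 and determinant 1336336/12780625
eigenvalues of AᵀA: λ = (tr ± √(tr²−4·det))/2 = 289/25, 4624/511225
κ_2(A) = √(λ_max/λ_min) = √((289/25) / (4624/511225)) = 35.7500


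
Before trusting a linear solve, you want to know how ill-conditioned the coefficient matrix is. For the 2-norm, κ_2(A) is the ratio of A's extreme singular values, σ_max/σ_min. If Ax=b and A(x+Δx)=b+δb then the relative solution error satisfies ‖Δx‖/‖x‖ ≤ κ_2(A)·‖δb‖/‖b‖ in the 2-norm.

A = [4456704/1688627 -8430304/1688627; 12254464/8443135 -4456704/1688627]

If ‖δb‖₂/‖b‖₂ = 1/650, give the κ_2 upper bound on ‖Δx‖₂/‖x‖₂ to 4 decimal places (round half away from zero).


M = AᵀA = [2237810212864/246666189025 -839001268224/49333237805; -839001268224/49333237805 314644415488/9866647561]. tr(M)=34961662976/853516225, det(M)=67108864/853516225
char-poly roots: 1024/25 and 65536/34140649
κ = σ_max/σ_min = (32/5)/(256/5843) = 146.0750
worst-case relative error ≤ 146.0750 × 1/650 = 0.2247

0.2247


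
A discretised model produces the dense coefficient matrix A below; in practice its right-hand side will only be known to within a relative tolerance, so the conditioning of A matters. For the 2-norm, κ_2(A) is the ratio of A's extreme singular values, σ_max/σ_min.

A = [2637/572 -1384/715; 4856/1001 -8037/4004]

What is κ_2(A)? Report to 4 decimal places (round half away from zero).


385.0000

form AᵀA = [718026457/16032016 -93492288/5010005; -93492288/5010005 3116551729/400800400] with trace 62329033/1185800 and determinant 707281/37945600
solving λ² − 62329033/1185800·λ + 707281/37945600 = 0 gives λ = 841/16, 841/2371600
so κ_2 = √((841/16) / (841/2371600)) = 385.0000


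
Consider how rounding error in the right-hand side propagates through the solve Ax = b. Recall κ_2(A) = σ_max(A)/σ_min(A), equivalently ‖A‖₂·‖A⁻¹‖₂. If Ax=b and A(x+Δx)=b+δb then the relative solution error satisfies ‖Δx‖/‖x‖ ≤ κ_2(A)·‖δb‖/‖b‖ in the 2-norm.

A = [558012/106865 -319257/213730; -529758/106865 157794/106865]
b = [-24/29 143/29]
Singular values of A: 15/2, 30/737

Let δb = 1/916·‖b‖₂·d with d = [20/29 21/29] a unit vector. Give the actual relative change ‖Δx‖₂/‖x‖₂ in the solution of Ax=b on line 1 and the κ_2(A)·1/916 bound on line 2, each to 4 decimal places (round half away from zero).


0.0018
0.2011

from the listed singular values, σ₁ = 15/2, σ_n = 30/737
condition number: (15/2) ÷ (30/737) = 184.2500
bound on ‖Δx‖/‖x‖: κ·ε = 184.2500·1/916 = 0.2011
solve Ax = b  →  x = [20.1240 70.9013]
2-norm of b is 5.0000; of x, 73.7019
with δb = [0.0038 0.0040], A·Δx = δb → ‖Δx‖ = 0.1341
realised ‖Δx‖/‖x‖ = 0.0018
so the bound overstates the realised error by a factor of ≈ 110.5529 (computed from the unrounded values)


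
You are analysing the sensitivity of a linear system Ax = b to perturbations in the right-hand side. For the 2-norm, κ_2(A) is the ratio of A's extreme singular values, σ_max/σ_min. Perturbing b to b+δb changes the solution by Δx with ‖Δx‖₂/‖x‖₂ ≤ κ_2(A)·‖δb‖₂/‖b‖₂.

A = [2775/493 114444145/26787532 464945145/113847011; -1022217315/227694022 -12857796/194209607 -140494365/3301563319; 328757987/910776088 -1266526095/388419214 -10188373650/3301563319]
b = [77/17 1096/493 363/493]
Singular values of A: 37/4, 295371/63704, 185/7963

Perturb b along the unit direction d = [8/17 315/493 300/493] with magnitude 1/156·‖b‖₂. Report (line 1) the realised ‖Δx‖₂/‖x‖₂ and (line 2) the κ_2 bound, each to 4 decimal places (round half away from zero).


σ_max = 37/4, σ_min = 185/7963
condition number: (37/4) ÷ (185/7963) = 398.1500
bound on ‖Δx‖/‖x‖: κ·ε = 398.1500·1/156 = 2.5522
solve Ax = b  →  x = [0.0675 -118.4622 124.9415]
2-norm of b is 5.0990; of x, 172.1734
δb = ε·‖b‖·d = [0.0154 0.0209 0.0199]; solving A·Δx = δb gives ‖Δx‖ = 1.4069
dividing the unrounded norms, ‖Δx‖/‖x‖ = 0.0082
so the bound overstates the realised error by a factor of ≈ 312.3354 (computed from the unrounded values)

0.0082
2.5522


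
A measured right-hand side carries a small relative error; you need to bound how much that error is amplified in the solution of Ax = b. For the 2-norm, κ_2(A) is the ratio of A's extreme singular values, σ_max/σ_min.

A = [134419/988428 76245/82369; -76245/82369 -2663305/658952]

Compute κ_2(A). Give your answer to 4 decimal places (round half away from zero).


AᵀA = [508735081/581195664 124863895/32288648; 124863895/32288648 4440954625/258309184]; tr = 24987229/1382976, det = 2088025/22127616
λ_max, λ_min = (24987229/1382976 ± √623639690982841/1912622616576)/2 = 289/16, 7225/1382976
σ_max=√(289/16)=(17/4), σ_min=√(7225/1382976)=(85/1176) → κ = 58.8000

58.8000


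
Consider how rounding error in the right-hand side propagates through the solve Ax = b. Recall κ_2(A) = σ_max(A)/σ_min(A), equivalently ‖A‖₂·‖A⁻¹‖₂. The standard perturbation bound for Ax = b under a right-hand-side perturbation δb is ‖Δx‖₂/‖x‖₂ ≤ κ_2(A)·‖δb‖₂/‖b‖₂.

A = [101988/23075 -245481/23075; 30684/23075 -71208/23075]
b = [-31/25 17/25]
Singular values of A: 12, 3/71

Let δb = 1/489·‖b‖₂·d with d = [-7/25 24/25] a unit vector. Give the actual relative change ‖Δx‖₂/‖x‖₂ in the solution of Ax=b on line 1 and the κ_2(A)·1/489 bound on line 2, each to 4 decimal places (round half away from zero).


0.0029
0.5808

from the listed singular values, σ₁ = 12, σ_n = 3/71
condition number: 12 ÷ (3/71) = 284.0000
bound on ‖Δx‖/‖x‖: κ·ε = 284.0000·1/489 = 0.5808
solve Ax = b  →  x = [21.8141 9.1795]
2-norm of b is 1.4142; of x, 23.6668
Δx = A⁻¹·δb where δb = 1/489·1.4142·d; ‖Δx‖ = 0.0684
realised ‖Δx‖/‖x‖ = 0.0029
tightness: 0.0029 against a bound of 0.5808 (unrounded ratio ≈ 0.0050)


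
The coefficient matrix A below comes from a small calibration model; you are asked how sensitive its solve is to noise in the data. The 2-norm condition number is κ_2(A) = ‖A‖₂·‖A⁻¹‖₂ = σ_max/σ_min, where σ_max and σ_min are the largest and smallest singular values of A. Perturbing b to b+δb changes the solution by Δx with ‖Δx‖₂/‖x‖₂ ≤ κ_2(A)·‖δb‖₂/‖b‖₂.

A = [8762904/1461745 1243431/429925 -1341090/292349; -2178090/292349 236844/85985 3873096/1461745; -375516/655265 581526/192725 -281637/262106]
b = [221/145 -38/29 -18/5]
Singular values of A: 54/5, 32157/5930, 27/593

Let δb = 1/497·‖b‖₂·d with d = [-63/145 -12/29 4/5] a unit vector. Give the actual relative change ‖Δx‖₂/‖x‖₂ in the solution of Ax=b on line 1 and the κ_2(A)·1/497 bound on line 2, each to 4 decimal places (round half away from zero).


largest singular value 54/5, smallest 27/593
condition number: (54/5) ÷ (27/593) = 237.2000
perturbation bound = 237.2000·1/497 = 0.4773
solve Ax = b  →  x = [-28.3913 -25.6823 -53.6271]
2-norm of b is 4.1231; of x, 65.8902
Δx = A⁻¹·δb where δb = 1/497·4.1231·d; ‖Δx‖ = 0.1822
dividing the unrounded norms, ‖Δx‖/‖x‖ = 0.0028
realised/bound (from unrounded values) ≈ 0.0058

0.0028
0.4773


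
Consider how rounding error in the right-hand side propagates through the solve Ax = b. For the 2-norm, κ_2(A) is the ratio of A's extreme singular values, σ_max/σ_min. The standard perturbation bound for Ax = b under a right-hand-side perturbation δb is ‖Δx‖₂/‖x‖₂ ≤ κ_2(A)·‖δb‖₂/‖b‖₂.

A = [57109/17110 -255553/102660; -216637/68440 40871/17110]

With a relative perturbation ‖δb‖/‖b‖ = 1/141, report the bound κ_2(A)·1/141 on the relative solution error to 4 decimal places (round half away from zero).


2.5106

AᵀA = [23570653/1113920 -13258327/835440; -13258327/835440 29831897/2506320]; tr = 66292693/2005056, det = 279841/32080896
λ_max, λ_min = (66292693/2005056 ± √4394580870973225/4020249563136)/2 = 529/16, 529/2005056
κ = σ_max/σ_min = (23/4)/(23/1416) = 354.0000
worst-case relative error ≤ 354.0000 × 1/141 = 2.5106


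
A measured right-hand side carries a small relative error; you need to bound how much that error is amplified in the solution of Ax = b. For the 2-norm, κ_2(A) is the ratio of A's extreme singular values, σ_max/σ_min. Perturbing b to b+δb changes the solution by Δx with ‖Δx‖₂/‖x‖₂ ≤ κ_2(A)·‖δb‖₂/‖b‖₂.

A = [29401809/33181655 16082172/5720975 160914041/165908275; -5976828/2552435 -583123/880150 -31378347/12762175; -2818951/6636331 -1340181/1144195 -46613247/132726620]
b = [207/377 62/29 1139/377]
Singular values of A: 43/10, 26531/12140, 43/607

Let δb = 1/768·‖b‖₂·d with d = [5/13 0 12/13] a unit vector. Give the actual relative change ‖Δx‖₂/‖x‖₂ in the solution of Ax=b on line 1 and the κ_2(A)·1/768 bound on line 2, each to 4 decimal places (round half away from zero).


0.0016
0.0790

largest singular value 43/10, smallest 43/607
condition number: (43/10) ÷ (43/607) = 60.7000
bound on ‖Δx‖/‖x‖: κ·ε = 60.7000·1/768 = 0.0790
solve Ax = b  →  x = [-31.1124 0.0870 28.7378]
‖b‖ = 3.7417, ‖x‖ = 42.3539
re-solving with b+δb shifts x by Δx of norm 0.0688
realised ‖Δx‖/‖x‖ = 0.0016
realised/bound (from unrounded values) ≈ 0.0205


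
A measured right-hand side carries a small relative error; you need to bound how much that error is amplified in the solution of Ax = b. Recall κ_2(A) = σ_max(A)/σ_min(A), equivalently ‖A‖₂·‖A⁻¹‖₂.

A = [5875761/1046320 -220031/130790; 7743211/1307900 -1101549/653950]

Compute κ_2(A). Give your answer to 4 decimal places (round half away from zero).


144.3200

AᵀA = [2166981270721/32544160000 -79000409691/4068020000; -79000409691/4068020000 1440993593/254251250]; tr = 3762285521/52070656, det = 52200625/208282624
eigenvalues of AᵀA: λ = (tr ± √(tr²−4·det))/2 = 289/4, 180625/52070656
κ = σ_max/σ_min = (17/2)/(425/7216) = 144.3200


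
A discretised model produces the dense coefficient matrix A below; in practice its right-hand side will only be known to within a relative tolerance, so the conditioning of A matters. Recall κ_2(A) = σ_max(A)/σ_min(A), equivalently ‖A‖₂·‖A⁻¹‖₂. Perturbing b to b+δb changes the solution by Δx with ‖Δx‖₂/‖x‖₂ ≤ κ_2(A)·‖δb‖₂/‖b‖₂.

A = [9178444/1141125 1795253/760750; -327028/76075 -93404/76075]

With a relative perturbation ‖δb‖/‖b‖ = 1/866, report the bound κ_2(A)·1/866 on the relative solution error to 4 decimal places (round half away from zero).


M = AᵀA = [374764635424/4505765625 36435099694/1501921875; 36435099694/1501921875 14170809881/2002562500]. tr(M)=2602553329/28836900, det(M)=521284/7209225
eigenvalues of AᵀA: λ = (tr ± √(tr²−4·det))/2 = 361/4, 5776/7209225
κ_2(A) = √(λ_max/λ_min) = √((361/4) / (5776/7209225)) = 335.6250
perturbation bound = 335.6250·1/866 = 0.3876

0.3876


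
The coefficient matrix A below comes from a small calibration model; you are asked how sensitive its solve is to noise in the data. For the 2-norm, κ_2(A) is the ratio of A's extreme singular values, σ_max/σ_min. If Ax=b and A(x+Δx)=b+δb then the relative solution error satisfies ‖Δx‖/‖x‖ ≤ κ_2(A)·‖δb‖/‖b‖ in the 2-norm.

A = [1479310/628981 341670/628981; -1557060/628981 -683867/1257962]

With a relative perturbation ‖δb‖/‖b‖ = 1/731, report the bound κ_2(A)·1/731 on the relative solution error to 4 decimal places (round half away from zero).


0.2533

form AᵀA = [5484891700/470412721 1234062810/470412721; 1234062810/470412721 1111328929/1881650884] with trace 13712609/1119364 and determinant 1225/279841
λ_max, λ_min = (13712609/1119364 ± √188013706052481/1252975764496)/2 = 49/4, 100/279841
σ_max=√(49/4)=(7/2), σ_min=√(100/279841)=(10/529) → κ = 185.1500
perturbation bound = 185.1500·1/731 = 0.2533


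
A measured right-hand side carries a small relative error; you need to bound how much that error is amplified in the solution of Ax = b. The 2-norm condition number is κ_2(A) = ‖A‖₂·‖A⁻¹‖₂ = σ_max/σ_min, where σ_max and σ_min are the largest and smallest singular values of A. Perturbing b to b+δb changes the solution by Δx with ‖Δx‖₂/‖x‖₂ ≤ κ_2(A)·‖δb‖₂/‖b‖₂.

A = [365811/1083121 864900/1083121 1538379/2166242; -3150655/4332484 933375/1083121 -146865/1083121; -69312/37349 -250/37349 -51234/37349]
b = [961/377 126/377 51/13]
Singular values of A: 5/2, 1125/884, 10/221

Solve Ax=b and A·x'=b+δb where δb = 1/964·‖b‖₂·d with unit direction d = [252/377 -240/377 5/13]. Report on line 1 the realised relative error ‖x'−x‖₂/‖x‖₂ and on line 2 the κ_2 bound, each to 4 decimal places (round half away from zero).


largest singular value 5/2, smallest 10/221
κ_2(A) = (5/2) / (10/221) = 55.2500
perturbation bound = 55.2500·1/964 = 0.0573
solve Ax = b  →  x = [-38.0427 -24.0493 48.7236]
‖b‖₂ = 4.6904 and ‖x‖₂ = 66.3295
re-solving with b+δb shifts x by Δx of norm 0.1075
realised ‖Δx‖/‖x‖ = 0.0016
realised/bound (from unrounded values) ≈ 0.0283

0.0016
0.0573


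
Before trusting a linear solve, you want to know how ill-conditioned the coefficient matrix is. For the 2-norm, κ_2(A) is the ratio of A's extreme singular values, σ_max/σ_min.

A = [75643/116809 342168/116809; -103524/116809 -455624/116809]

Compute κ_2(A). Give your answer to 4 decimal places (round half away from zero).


356.1250

M = AᵀA = [16439082025/13644342481 73050633000/13644342481; 73050633000/13644342481 324672169600/13644342481]. tr(M)=202921625/8116801, det(M)=40000/8116801
eigenvalues of AᵀA: λ = (tr ± √(tr²−4·det))/2 = 25, 1600/8116801
so κ_2 = √(25 / (1600/8116801)) = 356.1250


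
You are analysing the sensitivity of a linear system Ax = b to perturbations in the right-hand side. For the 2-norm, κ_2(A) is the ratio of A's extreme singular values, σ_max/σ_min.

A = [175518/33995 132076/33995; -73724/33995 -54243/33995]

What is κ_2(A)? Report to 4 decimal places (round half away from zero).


261.5000

M = AᵀA = [8577940/273529 6433308/273529; 6433308/273529 4825177/273529]. tr(M)=13403117/273529, det(M)=9604/273529
solving λ² − 13403117/273529·λ + 9604/273529 = 0 gives λ = 49, 196/273529
so κ_2 = √(49 / (196/273529)) = 261.5000


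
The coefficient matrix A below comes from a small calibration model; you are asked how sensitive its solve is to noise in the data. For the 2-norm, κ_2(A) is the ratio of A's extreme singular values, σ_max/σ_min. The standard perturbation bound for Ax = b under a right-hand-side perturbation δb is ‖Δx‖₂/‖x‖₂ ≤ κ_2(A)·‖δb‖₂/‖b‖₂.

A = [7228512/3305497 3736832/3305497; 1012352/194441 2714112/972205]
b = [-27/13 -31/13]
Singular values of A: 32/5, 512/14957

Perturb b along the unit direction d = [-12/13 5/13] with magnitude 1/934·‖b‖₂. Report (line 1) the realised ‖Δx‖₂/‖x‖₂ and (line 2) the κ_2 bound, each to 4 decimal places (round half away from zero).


largest singular value 32/5, smallest 512/14957
κ_2(A) = (32/5) / (512/14957) = 186.9625
bound on ‖Δx‖/‖x‖: κ·ε = 186.9625·1/934 = 0.2002
solve Ax = b  →  x = [-14.1608 25.5555]
2-norm of b is 3.1623; of x, 29.2167
with δb = [-0.0031 0.0013], A·Δx = δb → ‖Δx‖ = 0.0989
dividing the unrounded norms, ‖Δx‖/‖x‖ = 0.0034
tightness: 0.0034 against a bound of 0.2002 (unrounded ratio ≈ 0.0169)

0.0034
0.2002


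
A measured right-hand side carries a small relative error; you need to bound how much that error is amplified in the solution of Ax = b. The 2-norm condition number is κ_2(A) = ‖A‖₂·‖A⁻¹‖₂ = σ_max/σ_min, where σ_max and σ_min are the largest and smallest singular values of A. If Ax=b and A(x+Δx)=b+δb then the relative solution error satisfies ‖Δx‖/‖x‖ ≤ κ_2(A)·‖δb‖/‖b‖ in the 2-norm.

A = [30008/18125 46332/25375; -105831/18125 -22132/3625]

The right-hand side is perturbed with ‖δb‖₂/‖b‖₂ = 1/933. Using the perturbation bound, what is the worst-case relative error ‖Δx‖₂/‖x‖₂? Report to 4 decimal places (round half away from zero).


0.1501

M = AᵀA = [19361089/525625 28457748/735875; 28457748/735875 8367392/206045]. tr(M)=2371721/30625, det(M)=234256/765625
λ_max, λ_min = (2371721/30625 ± √5623912647441/937890625)/2 = 1936/25, 121/30625
so κ_2 = √((1936/25) / (121/30625)) = 140.0000
κ_2(A)·‖δb‖/‖b‖ = 0.1501


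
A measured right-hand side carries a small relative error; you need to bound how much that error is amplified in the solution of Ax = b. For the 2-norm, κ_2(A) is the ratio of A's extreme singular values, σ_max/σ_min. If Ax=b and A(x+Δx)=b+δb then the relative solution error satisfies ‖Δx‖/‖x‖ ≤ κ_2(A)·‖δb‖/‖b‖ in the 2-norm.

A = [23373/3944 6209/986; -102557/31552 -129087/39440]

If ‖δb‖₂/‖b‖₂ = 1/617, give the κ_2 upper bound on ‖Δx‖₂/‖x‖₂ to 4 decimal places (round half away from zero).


M = AᵀA = [157373545/3444736 206498691/4305920; 206498691/4305920 271093921/5382400]. tr(M)=9835721/102400, det(M)=117649/102400
λ_max, λ_min = (9835721/102400 ± √96693218559441/10485760000)/2 = 2401/25, 49/4096
κ = σ_max/σ_min = (49/5)/(7/64) = 89.6000
κ_2(A)·‖δb‖/‖b‖ = 0.1452

0.1452


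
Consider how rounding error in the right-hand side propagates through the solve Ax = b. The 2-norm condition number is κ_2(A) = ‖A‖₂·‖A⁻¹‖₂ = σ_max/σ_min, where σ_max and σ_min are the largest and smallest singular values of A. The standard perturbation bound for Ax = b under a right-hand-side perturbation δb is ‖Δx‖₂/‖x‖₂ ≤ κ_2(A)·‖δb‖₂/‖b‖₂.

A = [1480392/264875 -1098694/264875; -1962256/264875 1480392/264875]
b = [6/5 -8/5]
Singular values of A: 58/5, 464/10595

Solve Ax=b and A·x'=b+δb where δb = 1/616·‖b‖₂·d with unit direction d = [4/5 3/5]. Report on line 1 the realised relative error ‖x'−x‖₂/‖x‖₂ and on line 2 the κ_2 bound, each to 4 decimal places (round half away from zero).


0.4300
0.4300

largest singular value 58/5, smallest 464/10595
condition number: (58/5) ÷ (464/10595) = 264.8750
bound on ‖Δx‖/‖x‖: κ·ε = 264.8750·1/616 = 0.4300
solve Ax = b  →  x = [0.1379 -0.1034]
‖b‖ = 2.0000, ‖x‖ = 0.1724
Δx = A⁻¹·δb where δb = 1/616·2.0000·d; ‖Δx‖ = 0.0741
realised ‖Δx‖/‖x‖ = 0.4300
tightness: 0.4300 against a bound of 0.4300; the bound is attained (ratio 1)


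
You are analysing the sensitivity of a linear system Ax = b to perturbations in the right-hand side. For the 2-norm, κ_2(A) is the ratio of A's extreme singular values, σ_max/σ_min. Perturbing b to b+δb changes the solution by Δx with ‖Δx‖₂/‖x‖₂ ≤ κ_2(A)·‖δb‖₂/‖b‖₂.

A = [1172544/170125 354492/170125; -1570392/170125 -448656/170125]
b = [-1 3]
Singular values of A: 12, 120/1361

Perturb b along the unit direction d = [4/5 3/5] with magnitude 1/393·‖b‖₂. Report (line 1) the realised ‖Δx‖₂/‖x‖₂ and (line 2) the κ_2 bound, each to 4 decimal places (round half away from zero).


0.0080
0.3463

σ_max = 12, σ_min = 120/1361
κ_2(A) = 12 / (120/1361) = 136.1000
bound on ‖Δx‖/‖x‖: κ·ε = 136.1000·1/393 = 0.3463
solve Ax = b  →  x = [-3.4157 10.8180]
2-norm of b is 3.1623; of x, 11.3444
with δb = [0.0064 0.0048], A·Δx = δb → ‖Δx‖ = 0.0913
relative error = 0.0080
realised/bound (from unrounded values) ≈ 0.0232


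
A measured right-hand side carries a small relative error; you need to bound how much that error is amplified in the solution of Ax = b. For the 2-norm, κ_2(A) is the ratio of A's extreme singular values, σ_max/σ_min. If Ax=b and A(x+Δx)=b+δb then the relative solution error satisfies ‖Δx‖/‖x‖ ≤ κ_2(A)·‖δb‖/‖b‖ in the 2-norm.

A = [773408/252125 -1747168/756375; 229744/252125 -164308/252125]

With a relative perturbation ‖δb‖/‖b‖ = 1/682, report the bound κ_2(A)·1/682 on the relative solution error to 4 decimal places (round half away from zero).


0.2218

form AᵀA = [1041507584/101707225 -2343232064/305121675; -2343232064/305121675 5272912144/915365025] with trace 585859216/36614601 and determinant 409600/36614601
char-poly roots: 16 and 25600/36614601
σ_max=√16=4, σ_min=√(25600/36614601)=(160/6051) → κ = 151.2750
worst-case relative error ≤ 151.2750 × 1/682 = 0.2218


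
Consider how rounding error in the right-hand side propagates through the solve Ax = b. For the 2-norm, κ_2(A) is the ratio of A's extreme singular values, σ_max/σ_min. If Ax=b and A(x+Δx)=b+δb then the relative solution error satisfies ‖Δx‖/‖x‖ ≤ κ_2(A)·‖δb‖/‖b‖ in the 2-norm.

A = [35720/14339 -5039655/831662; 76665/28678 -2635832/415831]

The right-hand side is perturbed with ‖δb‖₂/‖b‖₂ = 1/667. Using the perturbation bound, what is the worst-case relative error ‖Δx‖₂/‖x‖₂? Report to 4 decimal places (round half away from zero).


AᵀA = [10981195825/822427684 -6587802360/205606921; -6587802360/205606921 63244427881/822427684]; tr = 219602437/2433218, det = 3258025/19465744
λ_max, λ_min = (219602437/2433218 ± √12055316648450436/1480137458881)/2 = 361/4, 9025/4866436
κ = σ_max/σ_min = (19/2)/(95/2206) = 220.6000
bound on ‖Δx‖/‖x‖: κ·ε = 220.6000·1/667 = 0.3307

0.3307


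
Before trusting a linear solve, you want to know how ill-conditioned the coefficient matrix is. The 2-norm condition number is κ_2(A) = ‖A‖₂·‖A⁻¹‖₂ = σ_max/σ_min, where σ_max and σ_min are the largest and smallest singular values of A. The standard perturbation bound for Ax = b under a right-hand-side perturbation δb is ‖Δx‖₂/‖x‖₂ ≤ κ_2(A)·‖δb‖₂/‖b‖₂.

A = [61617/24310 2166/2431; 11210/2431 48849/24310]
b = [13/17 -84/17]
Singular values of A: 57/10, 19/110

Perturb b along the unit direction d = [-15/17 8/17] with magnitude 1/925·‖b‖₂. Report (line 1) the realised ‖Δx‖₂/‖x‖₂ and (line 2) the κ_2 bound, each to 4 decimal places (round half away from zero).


from the listed singular values, σ₁ = 57/10, σ_n = 19/110
condition number: (57/10) ÷ (19/110) = 33.0000
perturbation bound = 33.0000·1/925 = 0.0357
solve Ax = b  →  x = [6.0324 -16.3023]
2-norm of b is 5.0000; of x, 17.3826
re-solving with b+δb shifts x by Δx of norm 0.0313
realised ‖Δx‖/‖x‖ = 0.0018
realised/bound (from unrounded values) ≈ 0.0505

0.0018
0.0357


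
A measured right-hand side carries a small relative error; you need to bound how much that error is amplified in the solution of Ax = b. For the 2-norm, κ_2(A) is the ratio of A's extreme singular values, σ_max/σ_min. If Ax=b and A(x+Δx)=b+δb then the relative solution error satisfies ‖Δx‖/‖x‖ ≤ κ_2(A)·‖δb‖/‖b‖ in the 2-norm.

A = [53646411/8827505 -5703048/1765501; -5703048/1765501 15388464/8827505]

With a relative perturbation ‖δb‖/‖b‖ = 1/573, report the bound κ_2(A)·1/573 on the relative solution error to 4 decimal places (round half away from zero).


0.6663

M = AᵀA = [12771821195289/269636140225 -272463118200/10785445609; -272463118200/10785445609 3632954105664/269636140225]. tr(M)=56763928377/932997025, det(M)=592240896/23324925625
char-poly roots: 1521/25 and 389376/932997025
κ_2(A) = √(λ_max/λ_min) = √((1521/25) / (389376/932997025)) = 381.8125
perturbation bound = 381.8125·1/573 = 0.6663


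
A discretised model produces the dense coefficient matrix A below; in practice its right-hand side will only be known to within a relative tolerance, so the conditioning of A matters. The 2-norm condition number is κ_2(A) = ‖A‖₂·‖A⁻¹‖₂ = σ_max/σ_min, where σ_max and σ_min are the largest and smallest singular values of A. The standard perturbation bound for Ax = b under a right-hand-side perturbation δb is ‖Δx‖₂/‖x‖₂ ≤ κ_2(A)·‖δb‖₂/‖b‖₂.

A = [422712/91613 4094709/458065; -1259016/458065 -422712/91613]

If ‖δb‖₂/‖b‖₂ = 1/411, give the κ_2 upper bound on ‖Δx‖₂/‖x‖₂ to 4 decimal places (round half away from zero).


form AᵀA = [20942066304/726033025 1566147960/29041321; 1566147960/29041321 73473279129/726033025] with trace 326696697/2512225 and determinant 675584064/62805625
solving λ² − 326696697/2512225·λ + 675584064/62805625 = 0 gives λ = 3249/25, 207936/2512225
κ_2(A) = √(λ_max/λ_min) = √((3249/25) / (207936/2512225)) = 39.6250
worst-case relative error ≤ 39.6250 × 1/411 = 0.0964

0.0964


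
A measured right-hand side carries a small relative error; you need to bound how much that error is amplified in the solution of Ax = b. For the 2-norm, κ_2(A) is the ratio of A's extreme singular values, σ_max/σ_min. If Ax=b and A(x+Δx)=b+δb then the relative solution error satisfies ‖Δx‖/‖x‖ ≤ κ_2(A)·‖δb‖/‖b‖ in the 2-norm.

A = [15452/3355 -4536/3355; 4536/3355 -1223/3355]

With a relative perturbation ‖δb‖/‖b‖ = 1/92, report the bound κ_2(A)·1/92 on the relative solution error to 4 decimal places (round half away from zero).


1.8234

M = AᵀA = [10373584/450241 -3025512/450241; -3025512/450241 882841/450241]. tr(M)=11256425/450241, det(M)=10000/450241
λ_max, λ_min = (11256425/450241 ± √126689094140625/202716958081)/2 = 25, 400/450241
κ_2(A) = √(λ_max/λ_min) = √(25 / (400/450241)) = 167.7500
κ_2(A)·‖δb‖/‖b‖ = 1.8234


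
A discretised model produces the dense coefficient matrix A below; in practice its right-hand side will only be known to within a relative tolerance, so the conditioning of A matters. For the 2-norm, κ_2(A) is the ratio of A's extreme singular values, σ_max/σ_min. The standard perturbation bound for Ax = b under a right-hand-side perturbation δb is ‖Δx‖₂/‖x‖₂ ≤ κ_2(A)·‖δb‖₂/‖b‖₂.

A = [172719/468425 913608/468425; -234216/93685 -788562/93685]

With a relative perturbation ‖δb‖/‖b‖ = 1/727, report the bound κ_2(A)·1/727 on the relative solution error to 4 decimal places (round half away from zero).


0.0629

M = AᵀA = [833587281/130530625 2840656392/130530625; 2840656392/130530625 9744455844/130530625]. tr(M)=16924869/208849, det(M)=656100/208849
char-poly roots: 81 and 8100/208849
σ_max=√81=9, σ_min=√(8100/208849)=(90/457) → κ = 45.7000
perturbation bound = 45.7000·1/727 = 0.0629


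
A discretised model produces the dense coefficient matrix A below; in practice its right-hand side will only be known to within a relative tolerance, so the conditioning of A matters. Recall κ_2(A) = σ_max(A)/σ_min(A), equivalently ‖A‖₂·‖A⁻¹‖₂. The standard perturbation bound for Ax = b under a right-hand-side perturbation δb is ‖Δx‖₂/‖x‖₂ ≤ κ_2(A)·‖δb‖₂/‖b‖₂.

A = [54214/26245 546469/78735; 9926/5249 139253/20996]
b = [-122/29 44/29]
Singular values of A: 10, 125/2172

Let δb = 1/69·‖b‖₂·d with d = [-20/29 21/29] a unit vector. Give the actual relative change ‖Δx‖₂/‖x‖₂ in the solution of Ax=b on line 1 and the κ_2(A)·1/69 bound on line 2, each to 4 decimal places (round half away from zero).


0.0162
2.5183

from the listed singular values, σ₁ = 10, σ_n = 125/2172
κ_2(A) = 10 / (125/2172) = 173.7600
worst-case relative error ≤ 173.7600 × 1/69 = 2.5183
solve Ax = b  →  x = [-66.7798 19.2691]
2-norm of b is 4.4721; of x, 69.5043
re-solving with b+δb shifts x by Δx of norm 1.1262
relative error = 0.0162
so the bound overstates the realised error by a factor of ≈ 155.4163 (computed from the unrounded values)


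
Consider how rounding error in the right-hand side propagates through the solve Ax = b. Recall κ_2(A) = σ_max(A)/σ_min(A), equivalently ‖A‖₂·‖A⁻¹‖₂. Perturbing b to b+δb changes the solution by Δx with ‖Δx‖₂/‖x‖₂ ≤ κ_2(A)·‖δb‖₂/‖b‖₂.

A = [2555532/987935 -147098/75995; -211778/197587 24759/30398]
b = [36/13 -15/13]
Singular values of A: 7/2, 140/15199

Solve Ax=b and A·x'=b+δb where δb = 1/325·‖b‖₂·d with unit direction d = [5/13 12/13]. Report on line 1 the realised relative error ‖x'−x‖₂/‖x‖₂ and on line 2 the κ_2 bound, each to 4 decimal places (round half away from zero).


1.1692
1.1692

from the listed singular values, σ₁ = 7/2, σ_n = 140/15199
condition number: (7/2) ÷ (140/15199) = 379.9750
perturbation bound = 379.9750·1/325 = 1.1692
solve Ax = b  →  x = [0.6857 -0.5143]
‖b‖ = 3.0000, ‖x‖ = 0.8571
with δb = [0.0036 0.0085], A·Δx = δb → ‖Δx‖ = 1.0021
relative error = 1.1692
so the bound is sharp here: realised error equals the bound


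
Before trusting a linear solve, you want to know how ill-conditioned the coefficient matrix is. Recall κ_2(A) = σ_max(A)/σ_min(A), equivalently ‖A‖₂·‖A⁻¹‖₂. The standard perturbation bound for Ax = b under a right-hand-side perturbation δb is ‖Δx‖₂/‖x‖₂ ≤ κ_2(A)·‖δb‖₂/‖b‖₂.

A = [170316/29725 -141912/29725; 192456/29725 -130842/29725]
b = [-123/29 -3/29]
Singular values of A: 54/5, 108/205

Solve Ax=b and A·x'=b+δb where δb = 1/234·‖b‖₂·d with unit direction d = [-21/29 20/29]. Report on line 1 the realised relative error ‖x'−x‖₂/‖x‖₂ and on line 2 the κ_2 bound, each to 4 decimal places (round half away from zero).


σ_max = 54/5, σ_min = 108/205
condition number: (54/5) ÷ (108/205) = 20.5000
perturbation bound = 20.5000·1/234 = 0.0876
solve Ax = b  →  x = [3.1944 4.7222]
2-norm of b is 4.2426; of x, 5.7012
re-solving with b+δb shifts x by Δx of norm 0.0344
dividing the unrounded norms, ‖Δx‖/‖x‖ = 0.0060
tightness: 0.0060 against a bound of 0.0876 (unrounded ratio ≈ 0.0689)

0.0060
0.0876


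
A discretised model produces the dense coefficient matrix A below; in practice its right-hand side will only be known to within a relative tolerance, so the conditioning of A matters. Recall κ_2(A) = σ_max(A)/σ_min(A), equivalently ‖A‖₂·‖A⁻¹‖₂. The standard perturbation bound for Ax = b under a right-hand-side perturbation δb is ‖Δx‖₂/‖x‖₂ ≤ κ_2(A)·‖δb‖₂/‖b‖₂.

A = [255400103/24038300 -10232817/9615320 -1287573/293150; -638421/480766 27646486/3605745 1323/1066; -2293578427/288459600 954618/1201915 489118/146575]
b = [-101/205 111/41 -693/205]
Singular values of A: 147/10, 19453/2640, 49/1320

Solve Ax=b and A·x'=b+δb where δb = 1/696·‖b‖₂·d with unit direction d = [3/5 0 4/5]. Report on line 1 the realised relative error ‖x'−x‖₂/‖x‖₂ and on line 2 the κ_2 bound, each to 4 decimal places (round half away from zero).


from the listed singular values, σ₁ = 147/10, σ_n = 49/1320
κ = σ_max/σ_min = (147/10)/(49/1320) = 396.0000
bound on ‖Δx‖/‖x‖: κ·ε = 396.0000·1/696 = 0.5690
solve Ax = b  →  x = [-30.1744 7.2066 -74.6259]
‖b‖₂ = 4.3589 and ‖x‖₂ = 80.8174
δb = ε·‖b‖·d = [0.0038 0.0000 0.0050]; solving A·Δx = δb gives ‖Δx‖ = 0.1687
relative error = 0.0021
tightness: 0.0021 against a bound of 0.5690 (unrounded ratio ≈ 0.0037)

0.0021
0.5690


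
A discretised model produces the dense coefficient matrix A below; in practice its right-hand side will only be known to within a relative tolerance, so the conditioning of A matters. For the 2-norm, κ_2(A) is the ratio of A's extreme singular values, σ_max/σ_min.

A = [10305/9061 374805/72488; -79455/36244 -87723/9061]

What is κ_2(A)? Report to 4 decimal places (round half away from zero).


AᵀA = [27723825/4545424 61600095/2272712; 61600095/2272712 2190240729/18181696]; tr = 1368909/10816, det = 18225/173056
λ_max, λ_min = (1368909/10816 ± √1873862569881/116985856)/2 = 2025/16, 9/10816
so κ_2 = √((2025/16) / (9/10816)) = 390.0000

390.0000


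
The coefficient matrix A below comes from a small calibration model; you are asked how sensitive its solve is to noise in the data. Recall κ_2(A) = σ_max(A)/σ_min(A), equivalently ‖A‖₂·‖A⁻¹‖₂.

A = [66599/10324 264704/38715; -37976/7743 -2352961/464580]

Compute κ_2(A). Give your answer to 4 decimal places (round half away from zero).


AᵀA = [62993666425/959264784 12400862110/179862147; 12400862110/179862147 625049894569/8633383056]; tr = 708675917/5132808, det = 121992025/164249856
solving λ² − 708675917/5132808·λ + 121992025/164249856 = 0 gives λ = 2209/16, 55225/10265616
σ_max=√(2209/16)=(47/4), σ_min=√(55225/10265616)=(235/3204) → κ = 160.2000

160.2000


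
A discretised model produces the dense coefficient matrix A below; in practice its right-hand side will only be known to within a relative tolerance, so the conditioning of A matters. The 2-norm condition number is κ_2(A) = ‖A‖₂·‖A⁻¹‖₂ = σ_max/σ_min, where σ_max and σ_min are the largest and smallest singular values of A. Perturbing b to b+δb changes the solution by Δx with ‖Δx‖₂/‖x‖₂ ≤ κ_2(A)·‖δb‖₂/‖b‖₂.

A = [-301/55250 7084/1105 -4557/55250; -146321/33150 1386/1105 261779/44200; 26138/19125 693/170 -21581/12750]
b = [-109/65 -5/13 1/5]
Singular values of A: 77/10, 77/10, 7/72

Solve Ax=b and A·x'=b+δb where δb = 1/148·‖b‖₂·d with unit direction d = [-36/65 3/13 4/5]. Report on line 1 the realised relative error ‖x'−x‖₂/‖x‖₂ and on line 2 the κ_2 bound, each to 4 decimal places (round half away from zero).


0.0117
0.5351

largest singular value 77/10, smallest 7/72
condition number: (77/10) ÷ (7/72) = 79.2000
κ_2(A)·‖δb‖/‖b‖ = 0.5351
solve Ax = b  →  x = [8.2607 -0.1757 6.1286]
‖b‖ = 1.7321, ‖x‖ = 10.2874
with δb = [-0.0065 0.0027 0.0094], A·Δx = δb → ‖Δx‖ = 0.1204
dividing the unrounded norms, ‖Δx‖/‖x‖ = 0.0117
realised/bound (from unrounded values) ≈ 0.0219


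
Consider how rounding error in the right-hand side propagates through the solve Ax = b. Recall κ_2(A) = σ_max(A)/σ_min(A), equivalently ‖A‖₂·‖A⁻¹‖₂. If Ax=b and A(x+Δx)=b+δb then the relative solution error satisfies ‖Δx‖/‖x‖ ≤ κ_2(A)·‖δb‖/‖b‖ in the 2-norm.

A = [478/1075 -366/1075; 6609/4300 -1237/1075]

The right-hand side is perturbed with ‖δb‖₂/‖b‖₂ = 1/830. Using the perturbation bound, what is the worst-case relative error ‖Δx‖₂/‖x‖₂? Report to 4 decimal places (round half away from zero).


0.4145

AᵀA = [378677/147920 -71001/36980; -71001/36980 13313/9245]; tr = 118337/29584, det = 1/7396
eigenvalues of AᵀA: λ = (tr ± √(tr²−4·det))/2 = 4, 1/29584
so κ_2 = √(4 / (1/29584)) = 344.0000
κ_2(A)·‖δb‖/‖b‖ = 0.4145


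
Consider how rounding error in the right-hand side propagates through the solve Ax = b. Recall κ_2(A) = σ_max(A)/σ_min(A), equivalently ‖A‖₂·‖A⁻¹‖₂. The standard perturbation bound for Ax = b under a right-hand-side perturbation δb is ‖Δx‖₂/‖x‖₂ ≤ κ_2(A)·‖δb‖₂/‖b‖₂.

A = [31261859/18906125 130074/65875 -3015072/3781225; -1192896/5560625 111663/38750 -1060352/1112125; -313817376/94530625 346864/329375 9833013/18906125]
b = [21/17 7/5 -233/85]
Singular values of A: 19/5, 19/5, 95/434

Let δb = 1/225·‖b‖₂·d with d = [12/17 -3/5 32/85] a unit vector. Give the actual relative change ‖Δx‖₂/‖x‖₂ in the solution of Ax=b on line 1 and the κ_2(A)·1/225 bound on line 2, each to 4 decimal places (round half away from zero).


σ_max = 19/5, σ_min = 95/434
condition number: (19/5) ÷ (95/434) = 17.3600
perturbation bound = 17.3600·1/225 = 0.0772
solve Ax = b  →  x = [-0.2087 -1.0265 -4.5239]
‖b‖ = 3.3166, ‖x‖ = 4.6436
δb = ε·‖b‖·d = [0.0104 -0.0088 0.0055]; solving A·Δx = δb gives ‖Δx‖ = 0.0673
relative error = 0.0145
tightness: 0.0145 against a bound of 0.0772 (unrounded ratio ≈ 0.1880)

0.0145
0.0772
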